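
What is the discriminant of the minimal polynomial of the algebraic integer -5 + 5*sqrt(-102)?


The element -5 + 5*sqrt(-102) has minimal polynomial:
x^2 + 10*x + 2575
Discriminant = (10)^2 - 4*(2575)
= 100 - 10300
= -10200

-10200


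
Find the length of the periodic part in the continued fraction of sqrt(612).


Run the CF algorithm for sqrt(612).
a_0 = floor(sqrt(612)) = 24; set m_0=0, q_0=1.
Recurrence: m' = q*a - m,  q' = (d - m'^2)/q,  a' = floor((a_0 + m')/q').
  step 1: m=24, q=36, a=1
  step 2: m=12, q=13, a=2
  step 3: m=14, q=32, a=1
  step 4: m=18, q=9, a=4
  step 5: m=18, q=32, a=1
  step 6: m=14, q=13, a=2
  step 7: m=12, q=36, a=1
  step 8: m=24, q=1, a=48
a_8 = 2*a_0 = 48, so the period closes here.
sqrt(612) = [24; 1, 2, 1, 4, 1, 2, 1, 48]
Period length = 8

8


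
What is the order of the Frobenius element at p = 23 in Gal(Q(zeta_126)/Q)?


The Frobenius at p in Gal(Q(zeta_n)/Q) = (Z/nZ)* is the class of p, so its order is ord_126(23), the smallest k >= 1 with 23^k = 1 mod 126.
n = 126 = 2 * 3^2 * 7, phi(126) = 36; the order divides phi(n).
Divisors of 36: 1, 2, 3, 4, 6, 9, 12, 18, 36
Repeated squaring mod 126: 23^1 = 23, 23^2 = 25, 23^4 = 121, 23^8 = 25, 23^16 = 121, 23^32 = 25
Test divisors in increasing order:
  k=1: 23^1 = 23 mod 126
  k=2: 23^2 = 25 mod 126
  k=3: 23^3 = 25 * 23 = 71 mod 126
  k=4: 23^4 = 121 mod 126
  k=6: 23^6 = 121 * 25 = 1 mod 126  <- first divisor giving 1
Order = 6

6


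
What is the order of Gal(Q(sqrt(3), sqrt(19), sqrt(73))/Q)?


The 3 square roots of distinct primes are multiplicatively independent over Q,
so [K:Q] = 2^3 and Gal(K/Q) is isomorphic to (Z/2Z)^3.
|Gal| = 2^3 = 8

8


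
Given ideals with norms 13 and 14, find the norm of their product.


N(IJ) = N(I) * N(J)
= 13 * 14
= 182

182


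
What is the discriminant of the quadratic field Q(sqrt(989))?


For K = Q(sqrt(d)) with d squarefree: disc(K) = d if d = 1 mod 4, and disc(K) = 4d if d = 2 or 3 mod 4.
Here d = 989, and d mod 4 = 1.
d = 1 mod 4 (O_K = Z[(1+sqrt(d))/2]), so disc(K) = d = 989

989


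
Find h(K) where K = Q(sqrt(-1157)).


K = Q(sqrt(-1157)). d mod 4 = 3, so D = disc(K) = 4d = -4628
h(K) equals the number of primitive reduced positive-definite forms (a, b, c) = a*x^2 + b*x*y + c*y^2 with b^2 - 4ac = D,
where reduced means |b| <= a <= c, with b >= 0 whenever |b| = a or a = c, and primitive means gcd(a, b, c) = 1.
Reduced forces 3a^2 <= |D| = 4628, so 1 <= a <= 39; b must have the parity of D, and c = (b^2 - D)/(4a) must be an integer >= a.
Enumerate a = 1..39, b in [-a, a]:
  a=1: (1, 0, 1157)  [1]
  a=2: (2, 2, 579)  [1]
  a=3: (3, -2, 386), (3, 2, 386)  [2]
  a=4..5: none
  a=6: (6, -2, 193), (6, 2, 193)  [2]
  a=7..8: none
  a=9: (9, -4, 129), (9, 4, 129)  [2]
  a=10: none
  a=11: (11, -6, 106), (11, 6, 106)  [2]
  a=12: none
  a=13: (13, 0, 89)  [1]
  a=14..16: none
  a=17: (17, -8, 69), (17, 8, 69)  [2]
  a=18: (18, -14, 67), (18, 14, 67)  [2]
  a=19..21: none
  a=22: (22, -6, 53), (22, 6, 53)  [2]
  a=23: (23, -8, 51), (23, 8, 51)  [2]
  a=24..25: none
  a=26: (26, 26, 51)  [1]
  a=27: (27, -4, 43), (27, 4, 43)  [2]
  a=28..32: none
  a=33: (33, -28, 41), (33, -16, 37), (33, 16, 37), (33, 28, 41)  [4]
  a=34: (34, -26, 39), (34, 26, 39)  [2]
  a=35..39: none
Total reduced forms: 1 + 1 + 2 + 2 + 2 + 2 + 1 + 2 + 2 + 2 + 2 + 1 + 2 + 4 + 2 = 28
h = 28

28


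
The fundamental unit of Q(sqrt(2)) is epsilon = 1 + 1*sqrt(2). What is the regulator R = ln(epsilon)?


epsilon = 1 + 1*sqrt(2)
= 2.4142
R = ln(2.4142)
= 0.8814

0.8814


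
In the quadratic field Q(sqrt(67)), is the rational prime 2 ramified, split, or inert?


K = Q(sqrt(67)). Since d mod 4 = 3, disc(K) = 268.
Check p | disc: 268 mod 2 = 0.
p divides disc, so p ramifies: (p) = P^2 with e=2, f=1, g=1.
Therefore p is ramified.

ramified


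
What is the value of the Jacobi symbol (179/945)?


Compute (179/945) via quadratic reciprocity:
  reciprocity: (179/945) -> +(945/179)
  reduce: (50/179)
  pull out 2: (2/179) = -1  (since 179 mod 8 = 3)
  reciprocity: (25/179) -> +(179/25)
  reduce: (4/25)
  pull out 2: (2/25) = +1  (since 25 mod 8 = 1)
  pull out 2: (2/25) = +1  (since 25 mod 8 = 1)
  (1/25) = 1
Product of signs = -1

-1


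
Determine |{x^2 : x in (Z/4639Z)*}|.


For prime p, the number of non-zero quadratic residues is (p-1)/2.
= (4639-1)/2
= 2319

2319


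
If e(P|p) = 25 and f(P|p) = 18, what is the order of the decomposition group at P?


|D_P| = e * f
= 25 * 18
= 450

450


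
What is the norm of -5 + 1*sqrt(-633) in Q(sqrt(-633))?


N(a + b*sqrt(d)) = a^2 - d*b^2
= (-5)^2 - (-633)*(1)^2
= 25 + 633
= 658

658


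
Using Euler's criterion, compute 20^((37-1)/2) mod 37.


p = 37 is prime and the exponent is (p-1)/2 = 18, so by Euler's criterion 20^18 = (20/37) = +1 or -1 mod 37.
Compute by square-and-multiply:
  18 = 16 + 2 (binary 10010)
  Repeated squaring mod 37: 20^1 = 20, 20^2 = 30, 20^4 = 12, 20^8 = 33, 20^16 = 16
  20^18 = 20^16 * 20^2 = 16 * 30 mod 37
    16 * 30 = 480 = 36 mod 37
  20^18 = 36 mod 37
Result 36 = p - 1 = -1 mod 37: 20 is a quadratic non-residue mod 37. As a residue in [0, p-1] the value is 36.
20^18 mod 37 = 36

36


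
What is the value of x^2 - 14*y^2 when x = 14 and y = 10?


x^2 - d*y^2
= 14^2 - 14*10^2
= 196 - 1400
= -1204

-1204


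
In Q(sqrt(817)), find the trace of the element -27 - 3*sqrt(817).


Tr(a + b*sqrt(d)) = (a + b*sqrt(d)) + (a - b*sqrt(d)) = 2a
= 2 * (-27)
= -54

-54


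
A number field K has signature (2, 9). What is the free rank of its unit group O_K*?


By Dirichlet's unit theorem:
rank = r1 + r2 - 1
= 2 + 9 - 1
= 10

10


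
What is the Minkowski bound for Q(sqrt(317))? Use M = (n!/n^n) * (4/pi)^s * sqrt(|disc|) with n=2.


d = 317, d mod 4 = 1, so disc(K) = d = 317; |disc(K)| = 317
Real quadratic field, so n = 2, s = r2 = 0, r1 = 2
M = (n!/n^n) * (4/pi)^s * sqrt(|disc(K)|) = (2!/2^2) * (4/pi)^0 * sqrt(317)
= 0.5 * 1.000000 * 17.804494
= 8.9022

8.9022


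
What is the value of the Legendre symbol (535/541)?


p = 541 is prime, so compute (535/541) with the reciprocity algorithm (Jacobi-symbol steps: pull out 2s via (2/n), flip via reciprocity, reduce):
  reciprocity: (535/541) -> +(541/535)
  reduce: (6/535)
  pull out 2: (2/535) = +1  (since 535 mod 8 = 7)
  reciprocity: (3/535) -> -(535/3)
  reduce: (1/3)
  (1/3) = 1
Product of signs = -1
(535/541) = -1

-1


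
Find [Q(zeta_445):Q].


The degree equals Euler's totient phi(445).
445 = 5 * 89
phi(445) = 352

352


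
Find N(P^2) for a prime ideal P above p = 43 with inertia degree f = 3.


N(P^a) = p^(a*f)
= 43^(2*3)
= 43^6
= 6321363049

6321363049


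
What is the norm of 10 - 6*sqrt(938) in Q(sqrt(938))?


N(a + b*sqrt(d)) = a^2 - d*b^2
= (10)^2 - (938)*(-6)^2
= 100 - 33768
= -33668

-33668


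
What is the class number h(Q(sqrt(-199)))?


K = Q(sqrt(-199)). d mod 4 = 1, so D = disc(K) = d = -199
h(K) equals the number of primitive reduced positive-definite forms (a, b, c) = a*x^2 + b*x*y + c*y^2 with b^2 - 4ac = D,
where reduced means |b| <= a <= c, with b >= 0 whenever |b| = a or a = c, and primitive means gcd(a, b, c) = 1.
Reduced forces 3a^2 <= |D| = 199, so 1 <= a <= 8; b must have the parity of D, and c = (b^2 - D)/(4a) must be an integer >= a.
Enumerate a = 1..8, b in [-a, a]:
  a=1: (1, 1, 50)  [1]
  a=2: (2, -1, 25), (2, 1, 25)  [2]
  a=3: none
  a=4: (4, -3, 13), (4, 3, 13)  [2]
  a=5: (5, -1, 10), (5, 1, 10)  [2]
  a=6: none
  a=7: (7, -5, 8), (7, 5, 8)  [2]
  a=8: none
Total reduced forms: 1 + 2 + 2 + 2 + 2 = 9
h = 9

9


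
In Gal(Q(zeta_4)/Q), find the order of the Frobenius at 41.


The Frobenius at p in Gal(Q(zeta_n)/Q) = (Z/nZ)* is the class of p, so its order is ord_4(41), the smallest k >= 1 with 41^k = 1 mod 4.
n = 4 = 2^2, phi(4) = 2; the order divides phi(n).
Divisors of 2: 1, 2
Repeated squaring mod 4: 41^1 = 1, 41^2 = 1
Test divisors in increasing order:
  k=1: 41^1 = 1 mod 4  <- first divisor giving 1
Order = 1

1


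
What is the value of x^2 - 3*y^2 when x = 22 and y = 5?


x^2 - d*y^2
= 22^2 - 3*5^2
= 484 - 75
= 409

409


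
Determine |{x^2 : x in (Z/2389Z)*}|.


For prime p, the number of non-zero quadratic residues is (p-1)/2.
= (2389-1)/2
= 1194

1194


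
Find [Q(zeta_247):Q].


The degree equals Euler's totient phi(247).
247 = 13 * 19
phi(247) = 216

216


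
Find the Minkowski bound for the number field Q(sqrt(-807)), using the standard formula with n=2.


d = -807, d mod 4 = 1, so disc(K) = d = -807; |disc(K)| = 807
Imaginary quadratic field, so n = 2, s = r2 = 1, r1 = 0
M = (n!/n^n) * (4/pi)^s * sqrt(|disc(K)|) = (2!/2^2) * (4/pi)^1 * sqrt(807)
= 0.5 * 1.273240 * 28.407745
= 18.0849

18.0849


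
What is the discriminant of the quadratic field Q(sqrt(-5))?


For K = Q(sqrt(d)) with d squarefree: disc(K) = d if d = 1 mod 4, and disc(K) = 4d if d = 2 or 3 mod 4.
Here d = -5, and d mod 4 = 3.
d = 3 mod 4, not 1 (O_K = Z[sqrt(d)]), so disc(K) = 4d = 4 * (-5) = -20

-20


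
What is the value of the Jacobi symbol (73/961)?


Compute (73/961) via quadratic reciprocity:
  reciprocity: (73/961) -> +(961/73)
  reduce: (12/73)
  pull out 2: (2/73) = +1  (since 73 mod 8 = 1)
  pull out 2: (2/73) = +1  (since 73 mod 8 = 1)
  reciprocity: (3/73) -> +(73/3)
  reduce: (1/3)
  (1/3) = 1
Product of signs = 1

1


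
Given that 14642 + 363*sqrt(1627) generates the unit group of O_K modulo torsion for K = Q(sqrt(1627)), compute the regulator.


epsilon = 14642 + 363*sqrt(1627)
= 29284.0000
R = ln(29284.0000)
= 10.2848

10.2848


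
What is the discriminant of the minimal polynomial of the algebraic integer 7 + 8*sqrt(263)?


The element 7 + 8*sqrt(263) has minimal polynomial:
x^2 - 14*x - 16783
Discriminant = (-14)^2 - 4*(-16783)
= 196 + 67132
= 67328

67328


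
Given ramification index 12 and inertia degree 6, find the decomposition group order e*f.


|D_P| = e * f
= 12 * 6
= 72

72


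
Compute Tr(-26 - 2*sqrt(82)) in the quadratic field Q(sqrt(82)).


Tr(a + b*sqrt(d)) = (a + b*sqrt(d)) + (a - b*sqrt(d)) = 2a
= 2 * (-26)
= -52

-52


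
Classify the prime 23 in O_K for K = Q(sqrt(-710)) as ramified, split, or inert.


K = Q(sqrt(-710)). Since d mod 4 = 2, disc(K) = -2840.
Check p | disc: -2840 mod 23 = 12.
p does not divide disc. Compute Legendre symbol (d/p):
3^((23-1)/2) mod 23 = 1
(d/p) = 1, so p splits: (p) = P*P' with e=1, f=1, g=2.
Therefore p is split.

split


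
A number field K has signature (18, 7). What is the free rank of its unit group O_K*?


By Dirichlet's unit theorem:
rank = r1 + r2 - 1
= 18 + 7 - 1
= 24

24


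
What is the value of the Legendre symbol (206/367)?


p = 367 is prime, so compute (206/367) with the reciprocity algorithm (Jacobi-symbol steps: pull out 2s via (2/n), flip via reciprocity, reduce):
  pull out 2: (2/367) = +1  (since 367 mod 8 = 7)
  reciprocity: (103/367) -> -(367/103)
  reduce: (58/103)
  pull out 2: (2/103) = +1  (since 103 mod 8 = 7)
  reciprocity: (29/103) -> +(103/29)
  reduce: (16/29)
  pull out 2: (2/29) = -1  (since 29 mod 8 = 5)
  pull out 2: (2/29) = -1  (since 29 mod 8 = 5)
  pull out 2: (2/29) = -1  (since 29 mod 8 = 5)
  pull out 2: (2/29) = -1  (since 29 mod 8 = 5)
  (1/29) = 1
Product of signs = -1
(206/367) = -1

-1


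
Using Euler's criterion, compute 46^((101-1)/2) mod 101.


p = 101 is prime and the exponent is (p-1)/2 = 50, so by Euler's criterion 46^50 = (46/101) = +1 or -1 mod 101.
Compute by square-and-multiply:
  50 = 32 + 16 + 2 (binary 110010)
  Repeated squaring mod 101: 46^1 = 46, 46^2 = 96, 46^4 = 25, 46^8 = 19, 46^16 = 58, 46^32 = 31
  46^50 = 46^32 * 46^16 * 46^2 = 31 * 58 * 96 mod 101
    31 * 58 = 1798 = 81 mod 101
    81 * 96 = 7776 = 100 mod 101
  46^50 = 100 mod 101
Result 100 = p - 1 = -1 mod 101: 46 is a quadratic non-residue mod 101. As a residue in [0, p-1] the value is 100.
46^50 mod 101 = 100

100


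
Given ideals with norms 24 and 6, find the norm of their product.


N(IJ) = N(I) * N(J)
= 24 * 6
= 144

144


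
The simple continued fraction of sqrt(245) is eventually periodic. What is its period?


Run the CF algorithm for sqrt(245).
a_0 = floor(sqrt(245)) = 15; set m_0=0, q_0=1.
Recurrence: m' = q*a - m,  q' = (d - m'^2)/q,  a' = floor((a_0 + m')/q').
  step 1: m=15, q=20, a=1
  step 2: m=5, q=11, a=1
  step 3: m=6, q=19, a=1
  step 4: m=13, q=4, a=7
  step 5: m=15, q=5, a=6
  step 6: m=15, q=4, a=7
  step 7: m=13, q=19, a=1
  step 8: m=6, q=11, a=1
  step 9: m=5, q=20, a=1
  step 10: m=15, q=1, a=30
a_10 = 2*a_0 = 30, so the period closes here.
sqrt(245) = [15; 1, 1, 1, 7, 6, 7, 1, 1, 1, 30]
Period length = 10

10


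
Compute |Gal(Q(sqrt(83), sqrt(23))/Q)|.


The 2 square roots of distinct primes are multiplicatively independent over Q,
so [K:Q] = 2^2 and Gal(K/Q) is isomorphic to (Z/2Z)^2.
|Gal| = 2^2 = 4

4


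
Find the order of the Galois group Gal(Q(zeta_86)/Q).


|Gal(Q(zeta_86)/Q)| = phi(86)
= 42

42


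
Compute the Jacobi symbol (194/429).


Compute (194/429) via quadratic reciprocity:
  pull out 2: (2/429) = -1  (since 429 mod 8 = 5)
  reciprocity: (97/429) -> +(429/97)
  reduce: (41/97)
  reciprocity: (41/97) -> +(97/41)
  reduce: (15/41)
  reciprocity: (15/41) -> +(41/15)
  reduce: (11/15)
  reciprocity: (11/15) -> -(15/11)
  reduce: (4/11)
  pull out 2: (2/11) = -1  (since 11 mod 8 = 3)
  pull out 2: (2/11) = -1  (since 11 mod 8 = 3)
  (1/11) = 1
Product of signs = 1

1


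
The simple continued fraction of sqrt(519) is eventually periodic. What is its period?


Run the CF algorithm for sqrt(519).
a_0 = floor(sqrt(519)) = 22; set m_0=0, q_0=1.
Recurrence: m' = q*a - m,  q' = (d - m'^2)/q,  a' = floor((a_0 + m')/q').
  step 1: m=22, q=35, a=1
  step 2: m=13, q=10, a=3
  step 3: m=17, q=23, a=1
  step 4: m=6, q=21, a=1
  step 5: m=15, q=14, a=2
  step 6: m=13, q=25, a=1
  step 7: m=12, q=15, a=2
  step 8: m=18, q=13, a=3
  step 9: m=21, q=6, a=7
  step 10: m=21, q=13, a=3
  step 11: m=18, q=15, a=2
  step 12: m=12, q=25, a=1
  step 13: m=13, q=14, a=2
  step 14: m=15, q=21, a=1
  step 15: m=6, q=23, a=1
  step 16: m=17, q=10, a=3
  step 17: m=13, q=35, a=1
  step 18: m=22, q=1, a=44
a_18 = 2*a_0 = 44, so the period closes here.
sqrt(519) = [22; 1, 3, 1, 1, 2, 1, 2, 3, 7, 3, 2, 1, 2, 1, 1, 3, 1, 44]
Period length = 18

18


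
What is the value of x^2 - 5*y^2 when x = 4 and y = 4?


x^2 - d*y^2
= 4^2 - 5*4^2
= 16 - 80
= -64

-64


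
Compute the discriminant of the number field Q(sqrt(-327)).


For K = Q(sqrt(d)) with d squarefree: disc(K) = d if d = 1 mod 4, and disc(K) = 4d if d = 2 or 3 mod 4.
Here d = -327, and d mod 4 = 1.
d = 1 mod 4 (O_K = Z[(1+sqrt(d))/2]), so disc(K) = d = -327

-327


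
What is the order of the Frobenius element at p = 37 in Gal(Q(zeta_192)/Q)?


The Frobenius at p in Gal(Q(zeta_n)/Q) = (Z/nZ)* is the class of p, so its order is ord_192(37), the smallest k >= 1 with 37^k = 1 mod 192.
n = 192 = 2^6 * 3, phi(192) = 64; the order divides phi(n).
Divisors of 64: 1, 2, 4, 8, 16, 32, 64
Repeated squaring mod 192: 37^1 = 37, 37^2 = 25, 37^4 = 49, 37^8 = 97, 37^16 = 1, 37^32 = 1, 37^64 = 1
Test divisors in increasing order:
  k=1: 37^1 = 37 mod 192
  k=2: 37^2 = 25 mod 192
  k=4: 37^4 = 49 mod 192
  k=8: 37^8 = 97 mod 192
  k=16: 37^16 = 1 mod 192  <- first divisor giving 1
Order = 16

16


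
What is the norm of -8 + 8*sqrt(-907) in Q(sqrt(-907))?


N(a + b*sqrt(d)) = a^2 - d*b^2
= (-8)^2 - (-907)*(8)^2
= 64 + 58048
= 58112

58112


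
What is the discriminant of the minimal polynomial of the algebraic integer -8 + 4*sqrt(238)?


The element -8 + 4*sqrt(238) has minimal polynomial:
x^2 + 16*x - 3744
Discriminant = (16)^2 - 4*(-3744)
= 256 + 14976
= 15232

15232


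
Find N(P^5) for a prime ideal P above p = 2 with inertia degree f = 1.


N(P^a) = p^(a*f)
= 2^(5*1)
= 2^5
= 32

32


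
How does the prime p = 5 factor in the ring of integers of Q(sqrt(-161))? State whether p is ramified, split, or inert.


K = Q(sqrt(-161)). Since d mod 4 = 3, disc(K) = -644.
Check p | disc: -644 mod 5 = 1.
p does not divide disc. Compute Legendre symbol (d/p):
4^((5-1)/2) mod 5 = 1
(d/p) = 1, so p splits: (p) = P*P' with e=1, f=1, g=2.
Therefore p is split.

split


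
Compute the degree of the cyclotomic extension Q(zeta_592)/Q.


The degree equals Euler's totient phi(592).
592 = 2^4 * 37
phi(592) = 288

288


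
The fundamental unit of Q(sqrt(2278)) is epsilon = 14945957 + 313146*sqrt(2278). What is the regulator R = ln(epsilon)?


epsilon = 14945957 + 313146*sqrt(2278)
= 2.9892e+07
R = ln(2.9892e+07)
= 17.2131

17.2131


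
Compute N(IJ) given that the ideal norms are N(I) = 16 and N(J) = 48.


N(IJ) = N(I) * N(J)
= 16 * 48
= 768

768


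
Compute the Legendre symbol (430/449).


p = 449 is prime, so compute (430/449) with the reciprocity algorithm (Jacobi-symbol steps: pull out 2s via (2/n), flip via reciprocity, reduce):
  pull out 2: (2/449) = +1  (since 449 mod 8 = 1)
  reciprocity: (215/449) -> +(449/215)
  reduce: (19/215)
  reciprocity: (19/215) -> -(215/19)
  reduce: (6/19)
  pull out 2: (2/19) = -1  (since 19 mod 8 = 3)
  reciprocity: (3/19) -> -(19/3)
  reduce: (1/3)
  (1/3) = 1
Product of signs = -1
(430/449) = -1

-1


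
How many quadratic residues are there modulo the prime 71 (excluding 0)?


For prime p, the number of non-zero quadratic residues is (p-1)/2.
= (71-1)/2
= 35

35


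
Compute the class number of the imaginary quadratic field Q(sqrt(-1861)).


K = Q(sqrt(-1861)). d mod 4 = 3, so D = disc(K) = 4d = -7444
h(K) equals the number of primitive reduced positive-definite forms (a, b, c) = a*x^2 + b*x*y + c*y^2 with b^2 - 4ac = D,
where reduced means |b| <= a <= c, with b >= 0 whenever |b| = a or a = c, and primitive means gcd(a, b, c) = 1.
Reduced forces 3a^2 <= |D| = 7444, so 1 <= a <= 49; b must have the parity of D, and c = (b^2 - D)/(4a) must be an integer >= a.
Enumerate a = 1..49, b in [-a, a]:
  a=1: (1, 0, 1861)  [1]
  a=2: (2, 2, 931)  [1]
  a=3..4: none
  a=5: (5, -4, 373), (5, 4, 373)  [2]
  a=6: none
  a=7: (7, -2, 266), (7, 2, 266)  [2]
  a=8..9: none
  a=10: (10, -6, 187), (10, 6, 187)  [2]
  a=11: (11, -6, 170), (11, 6, 170)  [2]
  a=12..13: none
  a=14: (14, -2, 133), (14, 2, 133)  [2]
  a=15..16: none
  a=17: (17, -6, 110), (17, 6, 110)  [2]
  a=18: none
  a=19: (19, -2, 98), (19, 2, 98)  [2]
  a=20..21: none
  a=22: (22, -6, 85), (22, 6, 85)  [2]
  a=23: (23, -10, 82), (23, 10, 82)  [2]
  a=24: none
  a=25: (25, -16, 77), (25, 16, 77)  [2]
  a=26..28: none
  a=29: (29, -26, 70), (29, 26, 70)  [2]
  a=30..33: none
  a=34: (34, -6, 55), (34, 6, 55)  [2]
  a=35: (35, -26, 58), (35, -16, 55), (35, 16, 55), (35, 26, 58)  [4]
  a=36: none
  a=37: (37, -20, 53), (37, 20, 53)  [2]
  a=38: (38, -2, 49), (38, 2, 49)  [2]
  a=39..40: none
  a=41: (41, -10, 46), (41, 10, 46)  [2]
  a=42: none
  a=43: (43, -34, 50), (43, 34, 50)  [2]
  a=44..49: none
Total reduced forms: 1 + 1 + 2 + 2 + 2 + 2 + 2 + 2 + 2 + 2 + 2 + 2 + 2 + 2 + 4 + 2 + 2 + 2 + 2 = 38
h = 38

38


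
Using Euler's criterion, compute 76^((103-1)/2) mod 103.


p = 103 is prime and the exponent is (p-1)/2 = 51, so by Euler's criterion 76^51 = (76/103) = +1 or -1 mod 103.
Compute by square-and-multiply:
  51 = 32 + 16 + 2 + 1 (binary 110011)
  Repeated squaring mod 103: 76^1 = 76, 76^2 = 8, 76^4 = 64, 76^8 = 79, 76^16 = 61, 76^32 = 13
  76^51 = 76^32 * 76^16 * 76^2 * 76^1 = 13 * 61 * 8 * 76 mod 103
    13 * 61 = 793 = 72 mod 103
    72 * 8 = 576 = 61 mod 103
    61 * 76 = 4636 = 1 mod 103
  76^51 = 1 mod 103
Result 1: 76 is a quadratic residue mod 103.
76^51 mod 103 = 1

1


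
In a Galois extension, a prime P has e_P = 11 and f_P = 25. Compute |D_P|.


|D_P| = e * f
= 11 * 25
= 275

275


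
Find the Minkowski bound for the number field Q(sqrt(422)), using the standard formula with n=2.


d = 422, d mod 4 = 2, so disc(K) = 4d = 1688; |disc(K)| = 1688
Real quadratic field, so n = 2, s = r2 = 0, r1 = 2
M = (n!/n^n) * (4/pi)^s * sqrt(|disc(K)|) = (2!/2^2) * (4/pi)^0 * sqrt(1688)
= 0.5 * 1.000000 * 41.085277
= 20.5426

20.5426


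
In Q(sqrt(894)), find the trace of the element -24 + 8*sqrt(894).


Tr(a + b*sqrt(d)) = (a + b*sqrt(d)) + (a - b*sqrt(d)) = 2a
= 2 * (-24)
= -48

-48


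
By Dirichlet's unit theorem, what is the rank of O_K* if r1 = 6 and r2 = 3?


By Dirichlet's unit theorem:
rank = r1 + r2 - 1
= 6 + 3 - 1
= 8

8


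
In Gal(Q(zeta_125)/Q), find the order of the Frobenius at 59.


The Frobenius at p in Gal(Q(zeta_n)/Q) = (Z/nZ)* is the class of p, so its order is ord_125(59), the smallest k >= 1 with 59^k = 1 mod 125.
n = 125 = 5^3, phi(125) = 100; the order divides phi(n).
Divisors of 100: 1, 2, 4, 5, 10, 20, 25, 50, 100
Repeated squaring mod 125: 59^1 = 59, 59^2 = 106, 59^4 = 111, 59^8 = 71, 59^16 = 41, 59^32 = 56, 59^64 = 11
Test divisors in increasing order:
  k=1: 59^1 = 59 mod 125
  k=2: 59^2 = 106 mod 125
  k=4: 59^4 = 111 mod 125
  k=5: 59^5 = 111 * 59 = 49 mod 125
  k=10: 59^10 = 71 * 106 = 26 mod 125
  k=20: 59^20 = 41 * 111 = 51 mod 125
  k=25: 59^25 = 41 * 71 * 59 = 124 mod 125
  k=50: 59^50 = 56 * 41 * 106 = 1 mod 125  <- first divisor giving 1
Order = 50

50


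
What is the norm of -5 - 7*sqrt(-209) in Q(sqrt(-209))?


N(a + b*sqrt(d)) = a^2 - d*b^2
= (-5)^2 - (-209)*(-7)^2
= 25 + 10241
= 10266

10266


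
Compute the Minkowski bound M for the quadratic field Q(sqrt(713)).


d = 713, d mod 4 = 1, so disc(K) = d = 713; |disc(K)| = 713
Real quadratic field, so n = 2, s = r2 = 0, r1 = 2
M = (n!/n^n) * (4/pi)^s * sqrt(|disc(K)|) = (2!/2^2) * (4/pi)^0 * sqrt(713)
= 0.5 * 1.000000 * 26.702060
= 13.3510

13.3510


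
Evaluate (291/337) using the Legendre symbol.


p = 337 is prime, so compute (291/337) with the reciprocity algorithm (Jacobi-symbol steps: pull out 2s via (2/n), flip via reciprocity, reduce):
  reciprocity: (291/337) -> +(337/291)
  reduce: (46/291)
  pull out 2: (2/291) = -1  (since 291 mod 8 = 3)
  reciprocity: (23/291) -> -(291/23)
  reduce: (15/23)
  reciprocity: (15/23) -> -(23/15)
  reduce: (8/15)
  pull out 2: (2/15) = +1  (since 15 mod 8 = 7)
  pull out 2: (2/15) = +1  (since 15 mod 8 = 7)
  pull out 2: (2/15) = +1  (since 15 mod 8 = 7)
  (1/15) = 1
Product of signs = -1
(291/337) = -1

-1


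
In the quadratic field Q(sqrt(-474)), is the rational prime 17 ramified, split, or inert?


K = Q(sqrt(-474)). Since d mod 4 = 2, disc(K) = -1896.
Check p | disc: -1896 mod 17 = 8.
p does not divide disc. Compute Legendre symbol (d/p):
2^((17-1)/2) mod 17 = 1
(d/p) = 1, so p splits: (p) = P*P' with e=1, f=1, g=2.
Therefore p is split.

split


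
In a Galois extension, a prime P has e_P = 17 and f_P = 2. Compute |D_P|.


|D_P| = e * f
= 17 * 2
= 34

34


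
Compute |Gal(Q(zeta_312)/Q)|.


|Gal(Q(zeta_312)/Q)| = phi(312)
= 96

96


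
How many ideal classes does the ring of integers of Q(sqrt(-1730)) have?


K = Q(sqrt(-1730)). d mod 4 = 2, so D = disc(K) = 4d = -6920
h(K) equals the number of primitive reduced positive-definite forms (a, b, c) = a*x^2 + b*x*y + c*y^2 with b^2 - 4ac = D,
where reduced means |b| <= a <= c, with b >= 0 whenever |b| = a or a = c, and primitive means gcd(a, b, c) = 1.
Reduced forces 3a^2 <= |D| = 6920, so 1 <= a <= 48; b must have the parity of D, and c = (b^2 - D)/(4a) must be an integer >= a.
Enumerate a = 1..48, b in [-a, a]:
  a=1: (1, 0, 1730)  [1]
  a=2: (2, 0, 865)  [1]
  a=3: (3, -2, 577), (3, 2, 577)  [2]
  a=4: none
  a=5: (5, 0, 346)  [1]
  a=6: (6, -4, 289), (6, 4, 289)  [2]
  a=7..8: none
  a=9: (9, -8, 194), (9, 8, 194)  [2]
  a=10: (10, 0, 173)  [1]
  a=11..12: none
  a=13: (13, -10, 135), (13, 10, 135)  [2]
  a=14: none
  a=15: (15, -10, 117), (15, 10, 117)  [2]
  a=16: none
  a=17: (17, -4, 102), (17, 4, 102)  [2]
  a=18: (18, -8, 97), (18, 8, 97)  [2]
  a=19..22: none
  a=23: (23, -16, 78), (23, 16, 78)  [2]
  a=24..25: none
  a=26: (26, -16, 69), (26, 16, 69)  [2]
  a=27: (27, -10, 65), (27, 10, 65)  [2]
  a=28..29: none
  a=30: (30, -20, 61), (30, 20, 61)  [2]
  a=31..33: none
  a=34: (34, -4, 51), (34, 4, 51)  [2]
  a=35..36: none
  a=37: (37, -6, 47), (37, 6, 47)  [2]
  a=38: none
  a=39: (39, -16, 46), (39, -10, 45), (39, 10, 45), (39, 16, 46)  [4]
  a=40: none
  a=41: (41, -38, 51), (41, 38, 51)  [2]
  a=42..48: none
Total reduced forms: 1 + 1 + 2 + 1 + 2 + 2 + 1 + 2 + 2 + 2 + 2 + 2 + 2 + 2 + 2 + 2 + 2 + 4 + 2 = 36
h = 36

36


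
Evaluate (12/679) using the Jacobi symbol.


Compute (12/679) via quadratic reciprocity:
  pull out 2: (2/679) = +1  (since 679 mod 8 = 7)
  pull out 2: (2/679) = +1  (since 679 mod 8 = 7)
  reciprocity: (3/679) -> -(679/3)
  reduce: (1/3)
  (1/3) = 1
Product of signs = -1

-1


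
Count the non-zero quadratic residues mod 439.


For prime p, the number of non-zero quadratic residues is (p-1)/2.
= (439-1)/2
= 219

219


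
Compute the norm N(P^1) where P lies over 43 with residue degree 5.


N(P^a) = p^(a*f)
= 43^(1*5)
= 43^5
= 147008443

147008443


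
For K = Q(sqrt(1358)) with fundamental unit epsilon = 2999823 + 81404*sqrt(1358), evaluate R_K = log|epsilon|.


epsilon = 2999823 + 81404*sqrt(1358)
= 5.9996e+06
R = ln(5.9996e+06)
= 15.6072

15.6072


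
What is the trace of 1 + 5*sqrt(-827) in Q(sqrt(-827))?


Tr(a + b*sqrt(d)) = (a + b*sqrt(d)) + (a - b*sqrt(d)) = 2a
= 2 * (1)
= 2

2


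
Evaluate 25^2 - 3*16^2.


x^2 - d*y^2
= 25^2 - 3*16^2
= 625 - 768
= -143

-143


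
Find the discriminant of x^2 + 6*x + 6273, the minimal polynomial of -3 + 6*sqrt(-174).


The element -3 + 6*sqrt(-174) has minimal polynomial:
x^2 + 6*x + 6273
Discriminant = (6)^2 - 4*(6273)
= 36 - 25092
= -25056

-25056


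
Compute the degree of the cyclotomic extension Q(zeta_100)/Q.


The degree equals Euler's totient phi(100).
100 = 2^2 * 5^2
phi(100) = 40

40


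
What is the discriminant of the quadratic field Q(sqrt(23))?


For K = Q(sqrt(d)) with d squarefree: disc(K) = d if d = 1 mod 4, and disc(K) = 4d if d = 2 or 3 mod 4.
Here d = 23, and d mod 4 = 3.
d = 3 mod 4, not 1 (O_K = Z[sqrt(d)]), so disc(K) = 4d = 4 * (23) = 92

92


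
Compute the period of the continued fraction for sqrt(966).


Run the CF algorithm for sqrt(966).
a_0 = floor(sqrt(966)) = 31; set m_0=0, q_0=1.
Recurrence: m' = q*a - m,  q' = (d - m'^2)/q,  a' = floor((a_0 + m')/q').
  step 1: m=31, q=5, a=12
  step 2: m=29, q=25, a=2
  step 3: m=21, q=21, a=2
  step 4: m=21, q=25, a=2
  step 5: m=29, q=5, a=12
  step 6: m=31, q=1, a=62
a_6 = 2*a_0 = 62, so the period closes here.
sqrt(966) = [31; 12, 2, 2, 2, 12, 62]
Period length = 6

6


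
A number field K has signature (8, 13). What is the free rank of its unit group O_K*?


By Dirichlet's unit theorem:
rank = r1 + r2 - 1
= 8 + 13 - 1
= 20

20


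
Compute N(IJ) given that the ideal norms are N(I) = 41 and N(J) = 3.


N(IJ) = N(I) * N(J)
= 41 * 3
= 123

123


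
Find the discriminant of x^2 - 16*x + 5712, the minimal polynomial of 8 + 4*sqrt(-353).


The element 8 + 4*sqrt(-353) has minimal polynomial:
x^2 - 16*x + 5712
Discriminant = (-16)^2 - 4*(5712)
= 256 - 22848
= -22592

-22592


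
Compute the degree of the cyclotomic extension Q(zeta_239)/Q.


The degree equals Euler's totient phi(239).
239 = 239
phi(239) = 238

238


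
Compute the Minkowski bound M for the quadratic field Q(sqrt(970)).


d = 970, d mod 4 = 2, so disc(K) = 4d = 3880; |disc(K)| = 3880
Real quadratic field, so n = 2, s = r2 = 0, r1 = 2
M = (n!/n^n) * (4/pi)^s * sqrt(|disc(K)|) = (2!/2^2) * (4/pi)^0 * sqrt(3880)
= 0.5 * 1.000000 * 62.289646
= 31.1448

31.1448


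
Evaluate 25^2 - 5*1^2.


x^2 - d*y^2
= 25^2 - 5*1^2
= 625 - 5
= 620

620


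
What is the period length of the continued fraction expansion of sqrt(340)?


Run the CF algorithm for sqrt(340).
a_0 = floor(sqrt(340)) = 18; set m_0=0, q_0=1.
Recurrence: m' = q*a - m,  q' = (d - m'^2)/q,  a' = floor((a_0 + m')/q').
  step 1: m=18, q=16, a=2
  step 2: m=14, q=9, a=3
  step 3: m=13, q=19, a=1
  step 4: m=6, q=16, a=1
  step 5: m=10, q=15, a=1
  step 6: m=5, q=21, a=1
  step 7: m=16, q=4, a=8
  step 8: m=16, q=21, a=1
  step 9: m=5, q=15, a=1
  step 10: m=10, q=16, a=1
  step 11: m=6, q=19, a=1
  step 12: m=13, q=9, a=3
  step 13: m=14, q=16, a=2
  step 14: m=18, q=1, a=36
a_14 = 2*a_0 = 36, so the period closes here.
sqrt(340) = [18; 2, 3, 1, 1, 1, 1, 8, 1, 1, 1, 1, 3, 2, 36]
Period length = 14

14


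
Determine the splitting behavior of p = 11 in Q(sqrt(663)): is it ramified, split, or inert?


K = Q(sqrt(663)). Since d mod 4 = 3, disc(K) = 2652.
Check p | disc: 2652 mod 11 = 1.
p does not divide disc. Compute Legendre symbol (d/p):
3^((11-1)/2) mod 11 = 1
(d/p) = 1, so p splits: (p) = P*P' with e=1, f=1, g=2.
Therefore p is split.

split


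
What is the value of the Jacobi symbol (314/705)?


Compute (314/705) via quadratic reciprocity:
  pull out 2: (2/705) = +1  (since 705 mod 8 = 1)
  reciprocity: (157/705) -> +(705/157)
  reduce: (77/157)
  reciprocity: (77/157) -> +(157/77)
  reduce: (3/77)
  reciprocity: (3/77) -> +(77/3)
  reduce: (2/3)
  pull out 2: (2/3) = -1  (since 3 mod 8 = 3)
  (1/3) = 1
Product of signs = -1

-1


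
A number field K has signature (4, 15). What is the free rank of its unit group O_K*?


By Dirichlet's unit theorem:
rank = r1 + r2 - 1
= 4 + 15 - 1
= 18

18


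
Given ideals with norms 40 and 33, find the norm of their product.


N(IJ) = N(I) * N(J)
= 40 * 33
= 1320

1320


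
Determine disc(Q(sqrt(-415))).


For K = Q(sqrt(d)) with d squarefree: disc(K) = d if d = 1 mod 4, and disc(K) = 4d if d = 2 or 3 mod 4.
Here d = -415, and d mod 4 = 1.
d = 1 mod 4 (O_K = Z[(1+sqrt(d))/2]), so disc(K) = d = -415

-415


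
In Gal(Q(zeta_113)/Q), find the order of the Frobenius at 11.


The Frobenius at p in Gal(Q(zeta_n)/Q) = (Z/nZ)* is the class of p, so its order is ord_113(11), the smallest k >= 1 with 11^k = 1 mod 113.
n = 113 = 113, phi(113) = 112; the order divides phi(n).
Divisors of 112: 1, 2, 4, 7, 8, 14, 16, 28, 56, 112
Repeated squaring mod 113: 11^1 = 11, 11^2 = 8, 11^4 = 64, 11^8 = 28, 11^16 = 106, 11^32 = 49, 11^64 = 28
Test divisors in increasing order:
  k=1: 11^1 = 11 mod 113
  k=2: 11^2 = 8 mod 113
  k=4: 11^4 = 64 mod 113
  k=7: 11^7 = 64 * 8 * 11 = 95 mod 113
  k=8: 11^8 = 28 mod 113
  k=14: 11^14 = 28 * 64 * 8 = 98 mod 113
  k=16: 11^16 = 106 mod 113
  k=28: 11^28 = 106 * 28 * 64 = 112 mod 113
  k=56: 11^56 = 49 * 106 * 28 = 1 mod 113  <- first divisor giving 1
Order = 56

56


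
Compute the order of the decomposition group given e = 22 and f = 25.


|D_P| = e * f
= 22 * 25
= 550

550


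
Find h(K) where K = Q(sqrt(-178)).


K = Q(sqrt(-178)). d mod 4 = 2, so D = disc(K) = 4d = -712
h(K) equals the number of primitive reduced positive-definite forms (a, b, c) = a*x^2 + b*x*y + c*y^2 with b^2 - 4ac = D,
where reduced means |b| <= a <= c, with b >= 0 whenever |b| = a or a = c, and primitive means gcd(a, b, c) = 1.
Reduced forces 3a^2 <= |D| = 712, so 1 <= a <= 15; b must have the parity of D, and c = (b^2 - D)/(4a) must be an integer >= a.
Enumerate a = 1..15, b in [-a, a]:
  a=1: (1, 0, 178)  [1]
  a=2: (2, 0, 89)  [1]
  a=3..6: none
  a=7: (7, -4, 26), (7, 4, 26)  [2]
  a=8..10: none
  a=11: (11, -6, 17), (11, 6, 17)  [2]
  a=12: none
  a=13: (13, -4, 14), (13, 4, 14)  [2]
  a=14..15: none
Total reduced forms: 1 + 1 + 2 + 2 + 2 = 8
h = 8

8


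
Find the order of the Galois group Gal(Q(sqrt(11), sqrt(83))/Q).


The 2 square roots of distinct primes are multiplicatively independent over Q,
so [K:Q] = 2^2 and Gal(K/Q) is isomorphic to (Z/2Z)^2.
|Gal| = 2^2 = 4

4


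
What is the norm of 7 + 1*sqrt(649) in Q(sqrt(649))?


N(a + b*sqrt(d)) = a^2 - d*b^2
= (7)^2 - (649)*(1)^2
= 49 - 649
= -600

-600


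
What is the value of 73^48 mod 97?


p = 97 is prime and the exponent is (p-1)/2 = 48, so by Euler's criterion 73^48 = (73/97) = +1 or -1 mod 97.
Compute by square-and-multiply:
  48 = 32 + 16 (binary 110000)
  Repeated squaring mod 97: 73^1 = 73, 73^2 = 91, 73^4 = 36, 73^8 = 35, 73^16 = 61, 73^32 = 35
  73^48 = 73^32 * 73^16 = 35 * 61 mod 97
    35 * 61 = 2135 = 1 mod 97
  73^48 = 1 mod 97
Result 1: 73 is a quadratic residue mod 97.
73^48 mod 97 = 1

1


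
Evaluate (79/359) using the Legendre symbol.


p = 359 is prime, so compute (79/359) with the reciprocity algorithm (Jacobi-symbol steps: pull out 2s via (2/n), flip via reciprocity, reduce):
  reciprocity: (79/359) -> -(359/79)
  reduce: (43/79)
  reciprocity: (43/79) -> -(79/43)
  reduce: (36/43)
  pull out 2: (2/43) = -1  (since 43 mod 8 = 3)
  pull out 2: (2/43) = -1  (since 43 mod 8 = 3)
  reciprocity: (9/43) -> +(43/9)
  reduce: (7/9)
  reciprocity: (7/9) -> +(9/7)
  reduce: (2/7)
  pull out 2: (2/7) = +1  (since 7 mod 8 = 7)
  (1/7) = 1
Product of signs = 1
(79/359) = 1

1


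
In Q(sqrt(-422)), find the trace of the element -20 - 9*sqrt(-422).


Tr(a + b*sqrt(d)) = (a + b*sqrt(d)) + (a - b*sqrt(d)) = 2a
= 2 * (-20)
= -40

-40


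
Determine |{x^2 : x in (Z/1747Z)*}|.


For prime p, the number of non-zero quadratic residues is (p-1)/2.
= (1747-1)/2
= 873

873


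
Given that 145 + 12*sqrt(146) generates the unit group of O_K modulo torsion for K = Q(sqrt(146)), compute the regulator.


epsilon = 145 + 12*sqrt(146)
= 289.9966
R = ln(289.9966)
= 5.6699

5.6699


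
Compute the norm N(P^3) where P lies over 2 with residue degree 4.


N(P^a) = p^(a*f)
= 2^(3*4)
= 2^12
= 4096

4096


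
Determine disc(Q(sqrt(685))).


For K = Q(sqrt(d)) with d squarefree: disc(K) = d if d = 1 mod 4, and disc(K) = 4d if d = 2 or 3 mod 4.
Here d = 685, and d mod 4 = 1.
d = 1 mod 4 (O_K = Z[(1+sqrt(d))/2]), so disc(K) = d = 685

685


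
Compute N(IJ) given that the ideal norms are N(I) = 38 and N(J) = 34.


N(IJ) = N(I) * N(J)
= 38 * 34
= 1292

1292


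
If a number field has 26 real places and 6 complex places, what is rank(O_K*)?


By Dirichlet's unit theorem:
rank = r1 + r2 - 1
= 26 + 6 - 1
= 31

31


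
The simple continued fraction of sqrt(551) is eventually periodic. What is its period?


Run the CF algorithm for sqrt(551).
a_0 = floor(sqrt(551)) = 23; set m_0=0, q_0=1.
Recurrence: m' = q*a - m,  q' = (d - m'^2)/q,  a' = floor((a_0 + m')/q').
  step 1: m=23, q=22, a=2
  step 2: m=21, q=5, a=8
  step 3: m=19, q=38, a=1
  step 4: m=19, q=5, a=8
  step 5: m=21, q=22, a=2
  step 6: m=23, q=1, a=46
a_6 = 2*a_0 = 46, so the period closes here.
sqrt(551) = [23; 2, 8, 1, 8, 2, 46]
Period length = 6

6


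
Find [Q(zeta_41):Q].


The degree equals Euler's totient phi(41).
41 = 41
phi(41) = 40

40


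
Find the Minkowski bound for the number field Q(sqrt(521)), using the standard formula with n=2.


d = 521, d mod 4 = 1, so disc(K) = d = 521; |disc(K)| = 521
Real quadratic field, so n = 2, s = r2 = 0, r1 = 2
M = (n!/n^n) * (4/pi)^s * sqrt(|disc(K)|) = (2!/2^2) * (4/pi)^0 * sqrt(521)
= 0.5 * 1.000000 * 22.825424
= 11.4127

11.4127


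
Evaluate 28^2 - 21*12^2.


x^2 - d*y^2
= 28^2 - 21*12^2
= 784 - 3024
= -2240

-2240


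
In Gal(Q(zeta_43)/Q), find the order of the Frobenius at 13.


The Frobenius at p in Gal(Q(zeta_n)/Q) = (Z/nZ)* is the class of p, so its order is ord_43(13), the smallest k >= 1 with 13^k = 1 mod 43.
n = 43 = 43, phi(43) = 42; the order divides phi(n).
Divisors of 42: 1, 2, 3, 6, 7, 14, 21, 42
Repeated squaring mod 43: 13^1 = 13, 13^2 = 40, 13^4 = 9, 13^8 = 38, 13^16 = 25, 13^32 = 23
Test divisors in increasing order:
  k=1: 13^1 = 13 mod 43
  k=2: 13^2 = 40 mod 43
  k=3: 13^3 = 40 * 13 = 4 mod 43
  k=6: 13^6 = 9 * 40 = 16 mod 43
  k=7: 13^7 = 9 * 40 * 13 = 36 mod 43
  k=14: 13^14 = 38 * 9 * 40 = 6 mod 43
  k=21: 13^21 = 25 * 9 * 13 = 1 mod 43  <- first divisor giving 1
Order = 21

21


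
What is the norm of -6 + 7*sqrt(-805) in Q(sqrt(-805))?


N(a + b*sqrt(d)) = a^2 - d*b^2
= (-6)^2 - (-805)*(7)^2
= 36 + 39445
= 39481

39481


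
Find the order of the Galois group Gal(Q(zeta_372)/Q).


|Gal(Q(zeta_372)/Q)| = phi(372)
= 120

120


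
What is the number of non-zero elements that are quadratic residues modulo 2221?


For prime p, the number of non-zero quadratic residues is (p-1)/2.
= (2221-1)/2
= 1110

1110


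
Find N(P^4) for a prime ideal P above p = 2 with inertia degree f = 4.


N(P^a) = p^(a*f)
= 2^(4*4)
= 2^16
= 65536

65536


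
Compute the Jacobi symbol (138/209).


Compute (138/209) via quadratic reciprocity:
  pull out 2: (2/209) = +1  (since 209 mod 8 = 1)
  reciprocity: (69/209) -> +(209/69)
  reduce: (2/69)
  pull out 2: (2/69) = -1  (since 69 mod 8 = 5)
  (1/69) = 1
Product of signs = -1

-1


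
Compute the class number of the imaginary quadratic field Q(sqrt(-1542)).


K = Q(sqrt(-1542)). d mod 4 = 2, so D = disc(K) = 4d = -6168
h(K) equals the number of primitive reduced positive-definite forms (a, b, c) = a*x^2 + b*x*y + c*y^2 with b^2 - 4ac = D,
where reduced means |b| <= a <= c, with b >= 0 whenever |b| = a or a = c, and primitive means gcd(a, b, c) = 1.
Reduced forces 3a^2 <= |D| = 6168, so 1 <= a <= 45; b must have the parity of D, and c = (b^2 - D)/(4a) must be an integer >= a.
Enumerate a = 1..45, b in [-a, a]:
  a=1: (1, 0, 1542)  [1]
  a=2: (2, 0, 771)  [1]
  a=3: (3, 0, 514)  [1]
  a=4..5: none
  a=6: (6, 0, 257)  [1]
  a=7..10: none
  a=11: (11, -6, 141), (11, 6, 141)  [2]
  a=12..18: none
  a=19: (19, -8, 82), (19, 8, 82)  [2]
  a=20..21: none
  a=22: (22, -16, 73), (22, 16, 73)  [2]
  a=23..28: none
  a=29: (29, -26, 59), (29, 26, 59)  [2]
  a=30: none
  a=31: (31, -30, 57), (31, 30, 57)  [2]
  a=32: none
  a=33: (33, -6, 47), (33, 6, 47)  [2]
  a=34..36: none
  a=37: (37, -14, 43), (37, 14, 43)  [2]
  a=38: (38, -8, 41), (38, 8, 41)  [2]
  a=39..45: none
Total reduced forms: 1 + 1 + 1 + 1 + 2 + 2 + 2 + 2 + 2 + 2 + 2 + 2 = 20
h = 20

20


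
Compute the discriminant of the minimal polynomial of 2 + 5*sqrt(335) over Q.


The element 2 + 5*sqrt(335) has minimal polynomial:
x^2 - 4*x - 8371
Discriminant = (-4)^2 - 4*(-8371)
= 16 + 33484
= 33500

33500


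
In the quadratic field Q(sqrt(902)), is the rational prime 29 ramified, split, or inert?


K = Q(sqrt(902)). Since d mod 4 = 2, disc(K) = 3608.
Check p | disc: 3608 mod 29 = 12.
p does not divide disc. Compute Legendre symbol (d/p):
3^((29-1)/2) mod 29 = -1
(d/p) = -1, so p is inert: (p) stays prime with e=1, f=2, g=1.
Therefore p is inert.

inert


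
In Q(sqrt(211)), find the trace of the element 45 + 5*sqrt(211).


Tr(a + b*sqrt(d)) = (a + b*sqrt(d)) + (a - b*sqrt(d)) = 2a
= 2 * (45)
= 90

90


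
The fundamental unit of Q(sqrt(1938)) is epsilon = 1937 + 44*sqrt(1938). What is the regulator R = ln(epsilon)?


epsilon = 1937 + 44*sqrt(1938)
= 3873.9997
R = ln(3873.9997)
= 8.2620

8.2620


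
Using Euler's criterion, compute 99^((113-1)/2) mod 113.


p = 113 is prime and the exponent is (p-1)/2 = 56, so by Euler's criterion 99^56 = (99/113) = +1 or -1 mod 113.
Compute by square-and-multiply:
  56 = 32 + 16 + 8 (binary 111000)
  Repeated squaring mod 113: 99^1 = 99, 99^2 = 83, 99^4 = 109, 99^8 = 16, 99^16 = 30, 99^32 = 109
  99^56 = 99^32 * 99^16 * 99^8 = 109 * 30 * 16 mod 113
    109 * 30 = 3270 = 106 mod 113
    106 * 16 = 1696 = 1 mod 113
  99^56 = 1 mod 113
Result 1: 99 is a quadratic residue mod 113.
99^56 mod 113 = 1

1


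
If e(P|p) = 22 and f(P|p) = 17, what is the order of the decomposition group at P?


|D_P| = e * f
= 22 * 17
= 374

374


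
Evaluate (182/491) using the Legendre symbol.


p = 491 is prime, so compute (182/491) with the reciprocity algorithm (Jacobi-symbol steps: pull out 2s via (2/n), flip via reciprocity, reduce):
  pull out 2: (2/491) = -1  (since 491 mod 8 = 3)
  reciprocity: (91/491) -> -(491/91)
  reduce: (36/91)
  pull out 2: (2/91) = -1  (since 91 mod 8 = 3)
  pull out 2: (2/91) = -1  (since 91 mod 8 = 3)
  reciprocity: (9/91) -> +(91/9)
  reduce: (1/9)
  (1/9) = 1
Product of signs = 1
(182/491) = 1

1


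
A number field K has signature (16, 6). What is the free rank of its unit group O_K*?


By Dirichlet's unit theorem:
rank = r1 + r2 - 1
= 16 + 6 - 1
= 21

21
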